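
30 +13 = 43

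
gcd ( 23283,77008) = 1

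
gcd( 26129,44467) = 53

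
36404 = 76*479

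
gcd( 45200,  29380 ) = 2260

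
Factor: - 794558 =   -  2^1*23^2*  751^1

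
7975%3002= 1971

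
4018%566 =56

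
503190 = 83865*6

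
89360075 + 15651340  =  105011415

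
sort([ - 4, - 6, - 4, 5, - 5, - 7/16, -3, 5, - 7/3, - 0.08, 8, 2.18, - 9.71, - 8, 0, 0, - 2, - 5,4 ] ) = [ - 9.71, - 8, - 6,- 5,  -  5,-4, - 4,- 3, - 7/3, - 2, - 7/16, - 0.08, 0,0, 2.18,4,5,5, 8 ]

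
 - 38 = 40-78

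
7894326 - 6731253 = 1163073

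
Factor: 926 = 2^1* 463^1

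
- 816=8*( - 102 )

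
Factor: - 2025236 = -2^2* 41^1*53^1*233^1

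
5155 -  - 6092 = 11247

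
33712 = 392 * 86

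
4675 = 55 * 85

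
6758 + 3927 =10685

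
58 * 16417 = 952186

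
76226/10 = 38113/5 = 7622.60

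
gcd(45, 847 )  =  1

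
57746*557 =32164522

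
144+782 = 926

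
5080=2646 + 2434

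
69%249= 69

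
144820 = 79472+65348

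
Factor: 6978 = 2^1*3^1*1163^1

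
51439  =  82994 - 31555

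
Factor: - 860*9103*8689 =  - 2^2*5^1*43^1*8689^1*9103^1 = -68022531620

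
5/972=5/972 = 0.01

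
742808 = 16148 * 46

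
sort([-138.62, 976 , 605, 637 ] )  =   [ - 138.62, 605, 637, 976 ]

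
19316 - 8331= 10985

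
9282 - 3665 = 5617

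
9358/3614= 4679/1807  =  2.59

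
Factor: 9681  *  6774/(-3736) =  - 2^( - 2 )*3^2 * 7^1*461^1*467^( - 1) *1129^1 = -  32789547/1868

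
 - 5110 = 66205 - 71315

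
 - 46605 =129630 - 176235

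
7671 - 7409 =262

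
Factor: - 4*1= - 4 = - 2^2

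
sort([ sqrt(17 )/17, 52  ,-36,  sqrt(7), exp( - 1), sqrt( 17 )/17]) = [ - 36, sqrt( 17)/17, sqrt( 17 )/17,exp(  -  1),  sqrt(7), 52 ]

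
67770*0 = 0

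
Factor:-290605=-5^1*7^1* 19^2 * 23^1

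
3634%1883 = 1751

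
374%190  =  184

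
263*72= 18936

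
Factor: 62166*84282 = 2^2*3^2*11^1*13^1*797^1*1277^1 = 5239474812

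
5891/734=8 +19/734  =  8.03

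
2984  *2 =5968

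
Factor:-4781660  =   - 2^2*5^1*13^1*53^1*347^1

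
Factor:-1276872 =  - 2^3*3^1*83^1 * 641^1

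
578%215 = 148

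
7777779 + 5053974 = 12831753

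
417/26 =16 + 1/26=   16.04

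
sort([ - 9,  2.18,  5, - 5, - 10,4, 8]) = [ - 10,-9 , - 5 , 2.18,  4, 5, 8] 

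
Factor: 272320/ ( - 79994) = -160/47 = -2^5 * 5^1*47^( - 1)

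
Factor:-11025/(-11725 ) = 3^2*7^1*67^(-1 ) =63/67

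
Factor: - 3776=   -  2^6*59^1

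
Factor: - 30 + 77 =47^1  =  47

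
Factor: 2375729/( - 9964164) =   -  2^( - 2)*3^( - 1)*7^( - 1)*311^1*7639^1*118621^( - 1 ) 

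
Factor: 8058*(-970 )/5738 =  - 2^1*3^1*5^1*17^1*19^ ( - 1)*79^1*97^1*151^( - 1 ) = - 3908130/2869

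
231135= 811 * 285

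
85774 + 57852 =143626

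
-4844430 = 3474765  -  8319195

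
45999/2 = 45999/2=22999.50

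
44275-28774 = 15501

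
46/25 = 46/25=1.84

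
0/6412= 0 = 0.00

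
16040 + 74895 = 90935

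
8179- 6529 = 1650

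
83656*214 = 17902384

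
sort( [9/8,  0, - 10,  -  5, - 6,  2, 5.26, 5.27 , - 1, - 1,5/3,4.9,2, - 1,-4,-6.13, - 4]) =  [ - 10, - 6.13,  -  6 , - 5, - 4, - 4, - 1, - 1, - 1,0,9/8, 5/3 , 2 , 2,4.9, 5.26,5.27 ]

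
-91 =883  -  974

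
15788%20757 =15788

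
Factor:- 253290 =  -2^1*3^1*5^1*8443^1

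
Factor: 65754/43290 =5^( - 1)*37^( - 1)*281^1 = 281/185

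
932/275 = 3+107/275 = 3.39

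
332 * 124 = 41168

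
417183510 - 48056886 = 369126624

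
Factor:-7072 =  - 2^5*13^1*17^1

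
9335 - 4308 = 5027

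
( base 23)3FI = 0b11110011110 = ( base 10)1950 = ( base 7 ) 5454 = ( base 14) 9d4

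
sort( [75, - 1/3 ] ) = [-1/3,75] 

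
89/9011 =89/9011 = 0.01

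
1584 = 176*9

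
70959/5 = 14191+ 4/5 = 14191.80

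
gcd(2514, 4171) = 1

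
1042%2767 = 1042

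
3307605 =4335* 763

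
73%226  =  73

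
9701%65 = 16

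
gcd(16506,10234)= 14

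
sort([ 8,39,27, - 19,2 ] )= [ - 19, 2 , 8,27,  39]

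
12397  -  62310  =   - 49913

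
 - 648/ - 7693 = 648/7693= 0.08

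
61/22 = 2+17/22 = 2.77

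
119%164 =119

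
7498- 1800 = 5698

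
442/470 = 221/235  =  0.94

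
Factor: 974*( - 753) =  - 733422=- 2^1*3^1*251^1*487^1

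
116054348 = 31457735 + 84596613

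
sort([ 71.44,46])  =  [46,71.44 ]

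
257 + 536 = 793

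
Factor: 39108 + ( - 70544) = - 2^2*29^1*271^1=-  31436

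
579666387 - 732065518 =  - 152399131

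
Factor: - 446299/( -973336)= 63757/139048 = 2^( - 3)*7^( - 1)*13^( - 1)*103^1*191^(- 1)*619^1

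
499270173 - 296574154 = 202696019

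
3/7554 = 1/2518 = 0.00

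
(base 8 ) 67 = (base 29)1Q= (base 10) 55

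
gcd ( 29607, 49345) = 9869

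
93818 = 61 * 1538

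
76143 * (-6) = -456858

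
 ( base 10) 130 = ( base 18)74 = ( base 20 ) 6a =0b10000010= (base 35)3P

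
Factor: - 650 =  -  2^1 * 5^2*13^1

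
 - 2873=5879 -8752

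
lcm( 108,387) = 4644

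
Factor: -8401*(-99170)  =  833127170 = 2^1*5^1*31^1*47^1*211^1*271^1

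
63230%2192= 1854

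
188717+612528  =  801245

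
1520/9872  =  95/617 = 0.15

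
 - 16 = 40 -56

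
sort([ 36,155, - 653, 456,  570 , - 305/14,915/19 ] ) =[-653, - 305/14,36,915/19,155, 456, 570]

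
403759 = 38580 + 365179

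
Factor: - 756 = - 2^2*3^3*7^1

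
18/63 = 2/7 = 0.29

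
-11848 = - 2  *5924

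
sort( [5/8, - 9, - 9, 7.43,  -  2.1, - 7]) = [  -  9,-9, - 7, -2.1, 5/8,7.43]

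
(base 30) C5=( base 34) AP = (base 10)365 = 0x16d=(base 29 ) CH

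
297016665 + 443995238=741011903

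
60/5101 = 60/5101=0.01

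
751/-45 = -751/45 = -16.69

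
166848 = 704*237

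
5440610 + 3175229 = 8615839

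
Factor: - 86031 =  - 3^2*11^2*  79^1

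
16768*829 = 13900672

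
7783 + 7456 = 15239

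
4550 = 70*65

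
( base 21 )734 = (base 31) 38N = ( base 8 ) 6122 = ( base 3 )11022211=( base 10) 3154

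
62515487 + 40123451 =102638938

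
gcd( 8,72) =8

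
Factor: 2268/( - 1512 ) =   -  2^( - 1) * 3^1  =  - 3/2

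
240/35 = 48/7 = 6.86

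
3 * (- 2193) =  -6579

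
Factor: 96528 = 2^4*3^1*2011^1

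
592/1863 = 592/1863  =  0.32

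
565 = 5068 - 4503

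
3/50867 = 3/50867 = 0.00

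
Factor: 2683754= 2^1*1341877^1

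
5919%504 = 375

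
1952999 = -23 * (-84913)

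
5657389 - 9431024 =-3773635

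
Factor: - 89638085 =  - 5^1 * 167^1*107351^1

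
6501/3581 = 6501/3581  =  1.82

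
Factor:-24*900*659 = -2^5*3^3*5^2*659^1 =- 14234400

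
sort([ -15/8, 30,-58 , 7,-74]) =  [-74, - 58 ,-15/8,  7, 30]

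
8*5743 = 45944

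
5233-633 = 4600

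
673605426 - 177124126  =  496481300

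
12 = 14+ - 2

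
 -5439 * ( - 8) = 43512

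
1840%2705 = 1840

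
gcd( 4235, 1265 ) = 55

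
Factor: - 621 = -3^3*23^1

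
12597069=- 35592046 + 48189115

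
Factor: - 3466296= - 2^3*3^2*31^1 * 1553^1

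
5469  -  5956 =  - 487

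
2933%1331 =271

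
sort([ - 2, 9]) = [ - 2,9 ] 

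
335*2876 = 963460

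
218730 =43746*5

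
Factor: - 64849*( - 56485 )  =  3662995765 = 5^1*11^1*13^1*79^1 * 64849^1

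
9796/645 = 15+ 121/645 = 15.19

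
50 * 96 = 4800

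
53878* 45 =2424510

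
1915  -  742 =1173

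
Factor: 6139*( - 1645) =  - 10098655= - 5^1*7^2 * 47^1*  877^1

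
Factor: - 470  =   - 2^1 * 5^1*47^1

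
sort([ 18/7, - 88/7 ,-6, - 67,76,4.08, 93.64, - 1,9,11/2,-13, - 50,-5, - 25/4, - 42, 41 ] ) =[ - 67,-50, -42,-13, - 88/7,  -  25/4, - 6 , - 5, - 1,18/7,4.08,11/2 , 9, 41, 76,93.64 ]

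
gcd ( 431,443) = 1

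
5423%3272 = 2151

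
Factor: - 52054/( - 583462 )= 11^(- 2) * 17^1 * 1531^1*2411^( - 1)=26027/291731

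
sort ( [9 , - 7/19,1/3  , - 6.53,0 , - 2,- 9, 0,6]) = [  -  9 , - 6.53,-2,-7/19, 0, 0, 1/3, 6, 9 ] 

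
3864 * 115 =444360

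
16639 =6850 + 9789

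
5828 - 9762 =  -3934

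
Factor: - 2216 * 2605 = -2^3 * 5^1* 277^1*521^1 = - 5772680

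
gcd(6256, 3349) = 17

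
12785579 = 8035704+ 4749875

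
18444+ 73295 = 91739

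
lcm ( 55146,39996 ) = 3639636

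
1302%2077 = 1302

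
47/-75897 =-47/75897 = - 0.00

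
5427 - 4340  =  1087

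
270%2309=270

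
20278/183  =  20278/183 = 110.81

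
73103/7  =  73103/7 = 10443.29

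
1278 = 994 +284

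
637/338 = 49/26 = 1.88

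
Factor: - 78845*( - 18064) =1424256080=   2^4 * 5^1 * 13^1 * 1129^1*1213^1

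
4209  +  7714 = 11923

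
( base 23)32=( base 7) 131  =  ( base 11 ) 65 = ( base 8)107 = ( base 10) 71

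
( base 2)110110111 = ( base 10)439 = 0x1B7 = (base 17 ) 18e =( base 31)e5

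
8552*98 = 838096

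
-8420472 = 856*( - 9837)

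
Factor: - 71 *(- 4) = 2^2* 71^1 =284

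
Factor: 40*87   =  2^3*3^1*5^1*29^1 = 3480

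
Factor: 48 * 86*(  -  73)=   -2^5 * 3^1* 43^1*73^1 =- 301344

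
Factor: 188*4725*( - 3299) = -2930501700 = - 2^2*3^3*5^2*7^1*47^1*3299^1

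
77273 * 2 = 154546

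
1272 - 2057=-785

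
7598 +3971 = 11569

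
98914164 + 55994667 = 154908831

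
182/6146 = 13/439 = 0.03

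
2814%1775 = 1039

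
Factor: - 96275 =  - 5^2 *3851^1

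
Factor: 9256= 2^3 * 13^1*89^1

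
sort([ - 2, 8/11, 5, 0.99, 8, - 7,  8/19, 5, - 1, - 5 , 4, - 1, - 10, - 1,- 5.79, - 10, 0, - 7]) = [- 10,-10, - 7,  -  7, - 5.79,-5, - 2, - 1, - 1, - 1, 0,  8/19, 8/11, 0.99, 4,5,5,  8]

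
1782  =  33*54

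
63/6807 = 21/2269 = 0.01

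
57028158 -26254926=30773232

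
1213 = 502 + 711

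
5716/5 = 5716/5 = 1143.20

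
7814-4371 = 3443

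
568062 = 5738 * 99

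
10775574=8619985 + 2155589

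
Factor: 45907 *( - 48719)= - 2236543133= - 11^1*29^1*43^1 * 103^1*1583^1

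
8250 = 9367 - 1117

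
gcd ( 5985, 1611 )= 9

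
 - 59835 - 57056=- 116891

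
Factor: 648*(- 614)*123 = - 48938256=- 2^4*3^5 *41^1*307^1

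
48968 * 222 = 10870896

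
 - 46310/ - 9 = 5145 + 5/9 =5145.56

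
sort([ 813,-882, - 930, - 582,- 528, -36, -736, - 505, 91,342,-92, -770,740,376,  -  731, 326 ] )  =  [ - 930,-882, - 770, - 736,- 731, - 582,- 528, -505, - 92, - 36,  91, 326,342,376,  740, 813]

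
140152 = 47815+92337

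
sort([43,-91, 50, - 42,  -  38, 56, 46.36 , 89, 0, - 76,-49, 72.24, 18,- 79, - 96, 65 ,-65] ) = [-96, -91,  -  79, - 76, - 65, - 49, - 42, - 38,0 , 18, 43 , 46.36, 50, 56, 65, 72.24,  89]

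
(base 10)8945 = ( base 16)22f1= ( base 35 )7ak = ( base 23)gkl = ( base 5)241240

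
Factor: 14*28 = 2^3*7^2=392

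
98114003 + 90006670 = 188120673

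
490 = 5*98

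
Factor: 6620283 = 3^2*53^1*13879^1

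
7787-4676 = 3111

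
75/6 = 25/2 = 12.50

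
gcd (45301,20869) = 509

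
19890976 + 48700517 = 68591493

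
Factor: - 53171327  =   - 11^1*367^1  *13171^1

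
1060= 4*265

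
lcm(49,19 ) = 931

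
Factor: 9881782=2^1*4940891^1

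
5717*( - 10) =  - 57170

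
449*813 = 365037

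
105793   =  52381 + 53412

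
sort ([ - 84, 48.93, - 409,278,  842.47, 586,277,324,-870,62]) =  [ - 870,- 409, - 84,48.93,62,  277 , 278,324,586,842.47 ] 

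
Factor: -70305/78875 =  - 14061/15775 = -  3^1 * 5^ (-2 ) * 43^1*109^1*631^(-1 ) 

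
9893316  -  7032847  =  2860469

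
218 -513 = - 295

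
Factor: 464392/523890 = 232196/261945 = 2^2 * 3^( - 2 )  *  5^( - 1)*5821^( - 1 )*58049^1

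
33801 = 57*593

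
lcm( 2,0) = 0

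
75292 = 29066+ 46226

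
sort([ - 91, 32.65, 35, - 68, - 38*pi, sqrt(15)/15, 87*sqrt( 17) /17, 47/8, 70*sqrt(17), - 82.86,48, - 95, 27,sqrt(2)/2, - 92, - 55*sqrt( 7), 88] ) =[ - 55*sqrt(7 ) , - 38*pi,-95, - 92,-91, -82.86, - 68,sqrt( 15)/15, sqrt( 2) /2,47/8, 87*sqrt (17)/17,27, 32.65, 35 , 48, 88,70*sqrt (17) ]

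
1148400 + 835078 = 1983478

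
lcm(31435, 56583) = 282915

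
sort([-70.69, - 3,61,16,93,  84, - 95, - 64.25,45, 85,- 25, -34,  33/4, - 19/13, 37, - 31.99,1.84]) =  [ - 95,-70.69, - 64.25, - 34,  -  31.99, -25, - 3,-19/13, 1.84,33/4, 16, 37,45,61,84,85, 93]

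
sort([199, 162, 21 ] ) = [21,162, 199]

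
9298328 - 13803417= - 4505089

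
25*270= 6750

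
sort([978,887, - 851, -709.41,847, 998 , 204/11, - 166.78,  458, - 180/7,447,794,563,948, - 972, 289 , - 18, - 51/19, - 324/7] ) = [ - 972, - 851, - 709.41 , - 166.78, - 324/7, - 180/7  , - 18,-51/19,204/11,  289,447 , 458,  563,794,847  ,  887,948, 978,998] 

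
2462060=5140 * 479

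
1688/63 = 26 + 50/63 = 26.79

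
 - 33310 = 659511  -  692821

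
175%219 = 175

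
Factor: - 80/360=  - 2^1*3^( - 2)=- 2/9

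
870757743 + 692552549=1563310292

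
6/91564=3/45782  =  0.00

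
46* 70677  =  3251142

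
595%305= 290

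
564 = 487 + 77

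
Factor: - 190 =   -  2^1*5^1*19^1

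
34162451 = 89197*383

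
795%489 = 306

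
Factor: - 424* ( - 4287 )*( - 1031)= - 2^3*3^1*53^1*1031^1*1429^1 =- 1874036328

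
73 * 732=53436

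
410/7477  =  410/7477 = 0.05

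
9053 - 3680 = 5373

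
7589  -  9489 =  -1900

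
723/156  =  4 + 33/52 = 4.63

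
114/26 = 57/13 = 4.38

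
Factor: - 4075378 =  - 2^1*2037689^1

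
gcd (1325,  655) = 5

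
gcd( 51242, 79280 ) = 2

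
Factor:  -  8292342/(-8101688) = 2^( - 2)*3^1*7^(- 1 )*199^(- 1)*727^ ( - 1 ) *1382057^1 = 4146171/4050844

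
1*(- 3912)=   -  3912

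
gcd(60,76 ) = 4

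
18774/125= 18774/125 = 150.19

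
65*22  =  1430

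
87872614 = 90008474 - 2135860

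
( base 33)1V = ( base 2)1000000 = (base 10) 64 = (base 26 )2c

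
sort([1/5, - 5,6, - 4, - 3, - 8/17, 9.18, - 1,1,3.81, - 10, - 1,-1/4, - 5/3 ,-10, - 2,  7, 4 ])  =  [ - 10, - 10 , - 5,-4, - 3,  -  2, - 5/3, - 1, - 1, - 8/17, - 1/4  ,  1/5,  1,3.81, 4,6, 7,9.18] 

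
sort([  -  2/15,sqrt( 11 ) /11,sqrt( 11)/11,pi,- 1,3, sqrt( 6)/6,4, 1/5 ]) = [ - 1,  -  2/15, 1/5, sqrt( 11)/11 , sqrt( 11)/11,sqrt( 6 ) /6,  3,pi, 4 ] 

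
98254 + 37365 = 135619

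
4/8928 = 1/2232  =  0.00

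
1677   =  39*43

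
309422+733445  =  1042867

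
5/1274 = 5/1274 = 0.00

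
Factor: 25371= 3^2*2819^1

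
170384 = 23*7408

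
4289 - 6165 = - 1876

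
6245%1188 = 305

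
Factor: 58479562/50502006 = 29239781/25251003= 3^( - 2)*47^1*211^ (  -  1) * 13297^( - 1 )*622123^1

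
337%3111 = 337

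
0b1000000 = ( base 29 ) 26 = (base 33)1v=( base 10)64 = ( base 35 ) 1t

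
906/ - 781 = -906/781 = -1.16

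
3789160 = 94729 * 40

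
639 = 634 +5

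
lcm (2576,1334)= 74704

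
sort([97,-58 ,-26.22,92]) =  [ - 58, -26.22,92, 97 ]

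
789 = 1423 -634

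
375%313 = 62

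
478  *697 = 333166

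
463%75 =13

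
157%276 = 157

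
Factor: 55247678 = 2^1*131^1*210869^1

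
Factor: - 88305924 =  - 2^2*3^1*7^1*23^1*45707^1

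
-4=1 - 5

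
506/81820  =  253/40910 = 0.01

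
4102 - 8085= - 3983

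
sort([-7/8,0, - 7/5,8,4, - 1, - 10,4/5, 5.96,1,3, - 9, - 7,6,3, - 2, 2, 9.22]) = [- 10, - 9 , - 7,-2 , - 7/5,-1,-7/8,0,4/5,1,2,3,3,4, 5.96,6, 8,9.22]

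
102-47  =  55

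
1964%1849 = 115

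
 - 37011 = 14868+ -51879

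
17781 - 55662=-37881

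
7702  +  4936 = 12638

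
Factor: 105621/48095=3^1 * 5^ ( - 1)*17^1*19^1*109^1*9619^( - 1) 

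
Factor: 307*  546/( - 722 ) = - 3^1*7^1*13^1*19^( - 2)*307^1 = - 83811/361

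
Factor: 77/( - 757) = - 7^1*11^1 * 757^( - 1) 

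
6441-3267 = 3174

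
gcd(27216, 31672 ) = 8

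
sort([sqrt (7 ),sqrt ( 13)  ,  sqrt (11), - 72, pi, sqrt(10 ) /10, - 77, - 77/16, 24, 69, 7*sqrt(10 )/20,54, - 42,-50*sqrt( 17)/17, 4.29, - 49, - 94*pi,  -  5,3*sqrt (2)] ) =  [ - 94*pi, - 77, - 72, - 49, - 42, - 50*sqrt(17)/17, - 5, - 77/16, sqrt ( 10)/10 , 7* sqrt( 10)/20, sqrt(7),pi, sqrt( 11 ),sqrt(13), 3*sqrt (2 ),  4.29,24, 54, 69]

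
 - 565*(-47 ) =26555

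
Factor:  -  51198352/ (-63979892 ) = 12799588/15994973 = 2^2*103^(-1 )*379^1*8443^1*155291^( - 1)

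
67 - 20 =47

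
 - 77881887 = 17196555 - 95078442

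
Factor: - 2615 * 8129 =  - 21257335 = -  5^1 * 11^1 * 523^1*739^1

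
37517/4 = 9379  +  1/4  =  9379.25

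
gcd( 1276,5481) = 29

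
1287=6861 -5574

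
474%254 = 220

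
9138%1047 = 762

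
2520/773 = 2520/773 = 3.26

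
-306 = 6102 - 6408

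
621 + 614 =1235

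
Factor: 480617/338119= 29^1*  16573^1*338119^( -1) 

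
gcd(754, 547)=1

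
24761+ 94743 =119504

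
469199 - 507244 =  - 38045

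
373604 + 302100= 675704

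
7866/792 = 437/44 = 9.93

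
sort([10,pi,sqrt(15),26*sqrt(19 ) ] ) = [pi, sqrt( 15),10,26*sqrt( 19) ] 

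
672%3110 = 672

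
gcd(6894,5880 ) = 6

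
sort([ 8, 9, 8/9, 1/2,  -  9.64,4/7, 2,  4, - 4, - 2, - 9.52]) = [-9.64, - 9.52, - 4, - 2, 1/2, 4/7, 8/9 , 2,4,8, 9] 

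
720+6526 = 7246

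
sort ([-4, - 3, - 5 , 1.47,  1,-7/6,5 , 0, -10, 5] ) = [ - 10, - 5, - 4, - 3, - 7/6,  0, 1, 1.47, 5,5 ]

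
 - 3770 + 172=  -3598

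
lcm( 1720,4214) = 84280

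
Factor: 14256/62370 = 8/35= 2^3*5^( - 1)*7^( - 1)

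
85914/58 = 42957/29  =  1481.28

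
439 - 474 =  - 35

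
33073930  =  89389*370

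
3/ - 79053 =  - 1/26351 = -0.00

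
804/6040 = 201/1510 =0.13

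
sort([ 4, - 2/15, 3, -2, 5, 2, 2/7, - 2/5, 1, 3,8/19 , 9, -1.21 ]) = [ - 2, - 1.21, - 2/5,-2/15, 2/7,8/19, 1, 2, 3 , 3,4,5, 9 ]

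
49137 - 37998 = 11139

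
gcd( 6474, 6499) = 1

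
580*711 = 412380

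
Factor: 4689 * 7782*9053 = 330342141294 = 2^1*3^3*11^1*521^1*823^1 * 1297^1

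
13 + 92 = 105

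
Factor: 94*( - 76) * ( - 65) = 2^3 * 5^1*13^1 * 19^1*47^1 = 464360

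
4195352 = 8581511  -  4386159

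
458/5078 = 229/2539 = 0.09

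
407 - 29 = 378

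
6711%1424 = 1015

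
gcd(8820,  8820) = 8820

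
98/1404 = 49/702 = 0.07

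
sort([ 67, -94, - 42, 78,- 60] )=[ - 94, - 60,-42,67, 78] 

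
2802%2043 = 759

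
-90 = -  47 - 43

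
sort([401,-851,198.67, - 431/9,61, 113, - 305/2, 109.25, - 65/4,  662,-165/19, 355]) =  [ - 851, - 305/2, - 431/9, - 65/4, - 165/19, 61,109.25, 113, 198.67, 355,401,662 ] 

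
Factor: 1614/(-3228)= -2^ ( - 1) = - 1/2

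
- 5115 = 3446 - 8561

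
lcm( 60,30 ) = 60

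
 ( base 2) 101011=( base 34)19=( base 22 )1L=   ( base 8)53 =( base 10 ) 43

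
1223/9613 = 1223/9613 = 0.13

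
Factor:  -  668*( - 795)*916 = 486450960= 2^4* 3^1 * 5^1*53^1 * 167^1*229^1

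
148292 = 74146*2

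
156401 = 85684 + 70717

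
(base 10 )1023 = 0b1111111111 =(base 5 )13043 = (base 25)1fn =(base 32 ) VV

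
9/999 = 1/111 = 0.01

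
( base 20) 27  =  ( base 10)47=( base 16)2F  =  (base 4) 233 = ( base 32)1F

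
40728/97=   40728/97 = 419.88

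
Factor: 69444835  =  5^1*577^1*24071^1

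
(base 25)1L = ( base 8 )56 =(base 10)46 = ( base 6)114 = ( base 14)34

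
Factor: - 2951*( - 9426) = 2^1  *3^1*13^1*227^1*1571^1 = 27816126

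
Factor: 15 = 3^1*5^1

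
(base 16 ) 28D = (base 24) 135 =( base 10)653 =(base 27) O5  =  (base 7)1622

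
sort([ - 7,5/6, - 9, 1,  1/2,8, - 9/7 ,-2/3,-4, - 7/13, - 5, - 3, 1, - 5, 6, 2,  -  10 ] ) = [ - 10, - 9, - 7,-5, - 5,-4, - 3, - 9/7, -2/3, - 7/13, 1/2, 5/6, 1, 1, 2, 6,8]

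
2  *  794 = 1588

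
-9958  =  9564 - 19522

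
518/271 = 518/271 = 1.91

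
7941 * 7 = 55587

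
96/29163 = 32/9721 = 0.00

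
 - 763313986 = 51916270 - 815230256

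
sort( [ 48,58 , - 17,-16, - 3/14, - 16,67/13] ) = [ - 17, - 16, - 16, - 3/14,67/13,48,  58]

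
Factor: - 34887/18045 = - 3^(-1)*5^( - 1 )*29^1 = - 29/15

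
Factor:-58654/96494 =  - 29327^1*48247^( - 1) =- 29327/48247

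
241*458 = 110378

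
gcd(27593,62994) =1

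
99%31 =6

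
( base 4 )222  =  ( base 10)42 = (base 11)39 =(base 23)1J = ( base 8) 52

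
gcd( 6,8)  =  2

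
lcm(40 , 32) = 160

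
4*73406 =293624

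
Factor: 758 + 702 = 1460 = 2^2*5^1 * 73^1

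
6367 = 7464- 1097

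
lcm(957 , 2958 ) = 32538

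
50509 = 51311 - 802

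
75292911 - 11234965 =64057946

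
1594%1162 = 432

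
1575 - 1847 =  - 272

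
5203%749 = 709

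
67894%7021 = 4705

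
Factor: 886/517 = 2^1* 11^( - 1 ) * 47^(  -  1)*443^1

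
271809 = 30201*9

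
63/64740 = 21/21580=0.00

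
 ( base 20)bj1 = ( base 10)4781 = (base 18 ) EDB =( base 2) 1001010101101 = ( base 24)875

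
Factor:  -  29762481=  - 3^1*7^1*1417261^1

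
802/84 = 9 + 23/42 = 9.55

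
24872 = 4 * 6218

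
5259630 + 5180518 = 10440148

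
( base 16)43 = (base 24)2J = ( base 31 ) 25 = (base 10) 67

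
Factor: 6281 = 11^1*571^1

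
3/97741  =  3/97741  =  0.00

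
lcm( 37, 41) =1517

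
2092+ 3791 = 5883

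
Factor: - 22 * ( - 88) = 1936 = 2^4 * 11^2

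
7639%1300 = 1139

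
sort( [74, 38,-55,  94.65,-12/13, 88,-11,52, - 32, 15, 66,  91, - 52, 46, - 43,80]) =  [ - 55, - 52 , - 43, - 32, - 11,-12/13, 15, 38 , 46,52, 66, 74, 80, 88, 91, 94.65] 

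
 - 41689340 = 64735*( - 644 )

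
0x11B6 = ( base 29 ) 5BA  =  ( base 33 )45d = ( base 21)A5J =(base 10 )4534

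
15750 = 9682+6068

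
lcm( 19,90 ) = 1710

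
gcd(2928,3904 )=976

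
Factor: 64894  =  2^1*71^1*457^1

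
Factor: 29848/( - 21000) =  - 3^( - 1 ) * 5^ ( - 3)  *13^1 *41^1= - 533/375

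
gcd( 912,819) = 3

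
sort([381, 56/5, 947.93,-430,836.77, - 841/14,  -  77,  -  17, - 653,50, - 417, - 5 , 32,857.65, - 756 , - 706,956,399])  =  [ - 756, - 706, - 653,-430,-417, - 77 ,  -  841/14, - 17 , - 5,56/5,32,50 , 381,399,836.77, 857.65,947.93,956]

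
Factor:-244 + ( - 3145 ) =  - 3389^1 = - 3389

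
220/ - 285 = - 1+13/57 = - 0.77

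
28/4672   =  7/1168=0.01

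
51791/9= 51791/9 = 5754.56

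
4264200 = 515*8280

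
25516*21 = 535836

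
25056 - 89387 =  - 64331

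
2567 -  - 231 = 2798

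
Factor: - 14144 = - 2^6*13^1*17^1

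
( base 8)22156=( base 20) 1366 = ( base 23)HEB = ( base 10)9326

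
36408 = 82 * 444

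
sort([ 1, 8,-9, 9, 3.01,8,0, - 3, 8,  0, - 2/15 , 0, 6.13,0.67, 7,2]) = [ - 9,-3,-2/15,0,0, 0,0.67, 1, 2, 3.01, 6.13,7,8,  8,8,9] 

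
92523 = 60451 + 32072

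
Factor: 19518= 2^1*3^1*3253^1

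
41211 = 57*723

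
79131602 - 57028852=22102750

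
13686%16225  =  13686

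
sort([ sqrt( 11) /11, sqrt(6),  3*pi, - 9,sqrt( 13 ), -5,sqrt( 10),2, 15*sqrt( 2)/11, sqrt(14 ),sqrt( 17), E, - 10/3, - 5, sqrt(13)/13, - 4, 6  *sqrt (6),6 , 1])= [ -9, - 5, - 5 , - 4, - 10/3, sqrt( 13) /13, sqrt(11 ) /11,1, 15*sqrt( 2) /11, 2, sqrt(6),E, sqrt( 10 ), sqrt( 13 ) , sqrt( 14), sqrt(  17), 6,3*pi,6*sqrt( 6)] 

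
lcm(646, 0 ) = 0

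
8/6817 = 8/6817 = 0.00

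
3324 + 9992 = 13316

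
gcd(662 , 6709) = 1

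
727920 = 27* 26960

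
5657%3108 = 2549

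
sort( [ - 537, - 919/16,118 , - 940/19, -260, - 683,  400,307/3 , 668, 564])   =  [- 683, - 537,-260 , -919/16, - 940/19 , 307/3 , 118,400 , 564,  668]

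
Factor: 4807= 11^1*19^1*23^1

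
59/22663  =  59/22663= 0.00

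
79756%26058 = 1582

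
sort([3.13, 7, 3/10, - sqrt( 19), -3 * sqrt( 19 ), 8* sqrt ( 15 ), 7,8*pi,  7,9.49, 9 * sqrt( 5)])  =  [-3*sqrt(19), - sqrt(19 ), 3/10, 3.13, 7, 7,7, 9.49, 9*sqrt (5),8*pi,8*sqrt(15) ] 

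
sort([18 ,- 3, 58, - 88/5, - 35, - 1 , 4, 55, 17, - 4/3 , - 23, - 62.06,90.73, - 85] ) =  [-85, - 62.06,- 35  , - 23, - 88/5, - 3, - 4/3, - 1,4,  17,  18, 55, 58,90.73] 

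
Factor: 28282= 2^1 * 79^1 * 179^1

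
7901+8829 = 16730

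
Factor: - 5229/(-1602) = 581/178 = 2^( - 1)*7^1  *  83^1*89^( - 1)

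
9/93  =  3/31 = 0.10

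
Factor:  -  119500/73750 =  - 478/295 = - 2^1*5^(-1) * 59^(- 1 )* 239^1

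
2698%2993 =2698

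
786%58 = 32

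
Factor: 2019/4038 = 1/2 =2^ ( - 1)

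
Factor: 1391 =13^1 * 107^1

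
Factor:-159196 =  - 2^2*39799^1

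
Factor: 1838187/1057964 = 2^( - 2 )*3^3*13^1 * 41^( - 1 )*5237^1*6451^( - 1)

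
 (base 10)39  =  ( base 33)16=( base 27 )1c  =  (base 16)27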